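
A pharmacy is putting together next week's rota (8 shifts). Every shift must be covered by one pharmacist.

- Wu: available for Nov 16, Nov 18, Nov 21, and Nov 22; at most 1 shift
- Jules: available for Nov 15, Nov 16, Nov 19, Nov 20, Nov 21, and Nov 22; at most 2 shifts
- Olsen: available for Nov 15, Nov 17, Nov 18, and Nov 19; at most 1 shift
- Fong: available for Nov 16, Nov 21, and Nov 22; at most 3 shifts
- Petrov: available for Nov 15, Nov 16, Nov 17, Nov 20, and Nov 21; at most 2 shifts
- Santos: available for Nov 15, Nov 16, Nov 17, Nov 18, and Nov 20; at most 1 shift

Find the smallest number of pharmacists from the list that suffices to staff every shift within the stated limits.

4

8 slots to fill and no one can take more than 3, so at least ⌈8/3⌉ = 3 pharmacists are needed.
Any 3 pharmacists together have capacity at most 3+2+2 = 7 < 8 slots, so 3 can never suffice.
Wu, Jules, Fong, and Petrov alone can cover everything: Nov 15→Jules, Nov 16→Fong, Nov 17→Petrov, Nov 18→Wu, Nov 19→Jules, Nov 20→Petrov, Nov 21→Fong, Nov 22→Fong.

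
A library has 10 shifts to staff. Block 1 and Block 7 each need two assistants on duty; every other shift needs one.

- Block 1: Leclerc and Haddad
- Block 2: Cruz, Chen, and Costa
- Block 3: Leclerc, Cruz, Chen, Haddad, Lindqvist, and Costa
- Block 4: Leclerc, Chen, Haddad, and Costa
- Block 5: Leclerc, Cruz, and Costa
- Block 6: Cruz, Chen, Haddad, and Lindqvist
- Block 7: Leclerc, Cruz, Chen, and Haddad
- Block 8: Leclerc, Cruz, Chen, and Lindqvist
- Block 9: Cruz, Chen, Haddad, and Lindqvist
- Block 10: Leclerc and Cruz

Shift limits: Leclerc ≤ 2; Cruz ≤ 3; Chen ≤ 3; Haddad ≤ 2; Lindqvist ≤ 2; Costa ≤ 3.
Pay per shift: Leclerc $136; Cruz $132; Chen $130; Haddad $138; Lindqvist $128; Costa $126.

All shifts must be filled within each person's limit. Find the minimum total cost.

$1562

Block 1 can only be covered by Leclerc and Haddad, so that assignment is forced.
Picking the cheapest available assistant for each shift independently would cost $1556, but that ignores the shift limits.
An optimal schedule: Block 1→Leclerc+Haddad, Block 2→Costa, Block 3→Chen, Block 4→Costa, Block 5→Costa, Block 6→Lindqvist, Block 7→Chen+Cruz, Block 8→Lindqvist, Block 9→Chen, Block 10→Cruz.
Total: 136 + 138 + 126 + 130 + 126 + 126 + 128 + 130 + 132 + 128 + 130 + 132 = $1562.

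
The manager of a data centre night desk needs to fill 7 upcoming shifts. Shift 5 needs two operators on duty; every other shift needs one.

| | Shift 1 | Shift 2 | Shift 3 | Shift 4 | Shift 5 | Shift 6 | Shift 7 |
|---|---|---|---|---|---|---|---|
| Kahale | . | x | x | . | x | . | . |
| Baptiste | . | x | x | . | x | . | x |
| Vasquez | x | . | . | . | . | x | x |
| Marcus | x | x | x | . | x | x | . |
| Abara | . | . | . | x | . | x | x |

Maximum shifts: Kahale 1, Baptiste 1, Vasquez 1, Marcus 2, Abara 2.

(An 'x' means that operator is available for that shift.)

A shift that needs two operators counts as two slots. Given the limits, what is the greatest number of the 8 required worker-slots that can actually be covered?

7

Total capacity across all operators is 1+1+1+2+2 = 7, and 8 slots are needed, so at most 7 can be filled.
An assignment achieving 7: Shift 1→Vasquez, Shift 2→Kahale, Shift 3→Baptiste, Shift 4→Abara, Shift 5→Marcus, Shift 6→Marcus, Shift 7→Abara.
Loads: Kahale 1/1, Baptiste 1/1, Vasquez 1/1, Marcus 2/2, Abara 2/2.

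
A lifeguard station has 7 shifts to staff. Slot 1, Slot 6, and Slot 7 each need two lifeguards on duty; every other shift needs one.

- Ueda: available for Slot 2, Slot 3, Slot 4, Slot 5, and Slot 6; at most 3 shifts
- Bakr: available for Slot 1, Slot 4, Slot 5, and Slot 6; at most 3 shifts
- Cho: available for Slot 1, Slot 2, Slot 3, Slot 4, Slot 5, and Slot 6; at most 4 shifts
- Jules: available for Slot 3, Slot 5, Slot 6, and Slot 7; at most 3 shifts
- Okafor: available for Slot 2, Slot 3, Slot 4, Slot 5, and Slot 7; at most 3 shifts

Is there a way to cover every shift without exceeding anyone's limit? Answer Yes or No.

Yes

Slot 1 can only be covered by Bakr and Cho, so that assignment is forced.
Slot 7 can only be covered by Jules and Okafor, so that assignment is forced.
One valid schedule: Slot 1→Bakr+Cho, Slot 2→Ueda, Slot 3→Ueda, Slot 4→Ueda, Slot 5→Bakr, Slot 6→Bakr+Cho, Slot 7→Jules+Okafor.
Loads: Ueda 3/3, Bakr 3/3, Cho 2/4, Jules 1/3, Okafor 1/3 — all within limits.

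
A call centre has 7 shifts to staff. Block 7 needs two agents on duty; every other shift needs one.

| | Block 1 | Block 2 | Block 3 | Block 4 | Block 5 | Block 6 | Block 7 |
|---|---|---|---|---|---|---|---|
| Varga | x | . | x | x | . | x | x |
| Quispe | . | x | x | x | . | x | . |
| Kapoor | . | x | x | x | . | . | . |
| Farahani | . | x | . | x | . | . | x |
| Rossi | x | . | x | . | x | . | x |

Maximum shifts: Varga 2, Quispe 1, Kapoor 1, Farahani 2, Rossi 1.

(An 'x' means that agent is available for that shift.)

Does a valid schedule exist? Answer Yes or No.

No

Total capacity is 2+1+1+2+1 = 7 but 8 worker-slots are needed — infeasible.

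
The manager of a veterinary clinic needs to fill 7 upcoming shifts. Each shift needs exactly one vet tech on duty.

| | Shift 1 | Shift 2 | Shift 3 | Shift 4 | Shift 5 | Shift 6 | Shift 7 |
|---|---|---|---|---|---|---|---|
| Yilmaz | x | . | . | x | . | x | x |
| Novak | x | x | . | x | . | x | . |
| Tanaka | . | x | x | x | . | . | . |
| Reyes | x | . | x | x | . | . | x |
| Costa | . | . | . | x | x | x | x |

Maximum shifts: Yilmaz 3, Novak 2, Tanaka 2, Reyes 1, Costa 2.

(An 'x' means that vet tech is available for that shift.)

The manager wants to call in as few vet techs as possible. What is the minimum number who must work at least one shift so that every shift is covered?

3

7 slots to fill and no one can take more than 3, so at least ⌈7/3⌉ = 3 vet techs are needed.
Yilmaz, Tanaka, and Costa alone can cover everything: Shift 1→Yilmaz, Shift 2→Tanaka, Shift 3→Tanaka, Shift 4→Costa, Shift 5→Costa, Shift 6→Yilmaz, Shift 7→Yilmaz.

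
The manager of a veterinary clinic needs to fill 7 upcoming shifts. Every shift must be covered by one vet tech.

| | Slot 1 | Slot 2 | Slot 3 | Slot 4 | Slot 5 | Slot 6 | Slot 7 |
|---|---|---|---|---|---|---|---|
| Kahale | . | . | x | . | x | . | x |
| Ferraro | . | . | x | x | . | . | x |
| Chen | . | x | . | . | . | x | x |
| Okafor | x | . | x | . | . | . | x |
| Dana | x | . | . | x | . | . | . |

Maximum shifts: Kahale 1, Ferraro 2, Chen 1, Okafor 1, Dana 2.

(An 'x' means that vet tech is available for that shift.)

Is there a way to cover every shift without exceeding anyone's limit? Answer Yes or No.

Total capacity is 7 and 7 slots are needed, so capacity alone doesn't rule it out.
Shifts {Slot 2, Slot 6} need 2 worker-slots in total, but the vet techs available for any of those shifts (Chen) can supply at most 1 among them. So no valid schedule exists.

No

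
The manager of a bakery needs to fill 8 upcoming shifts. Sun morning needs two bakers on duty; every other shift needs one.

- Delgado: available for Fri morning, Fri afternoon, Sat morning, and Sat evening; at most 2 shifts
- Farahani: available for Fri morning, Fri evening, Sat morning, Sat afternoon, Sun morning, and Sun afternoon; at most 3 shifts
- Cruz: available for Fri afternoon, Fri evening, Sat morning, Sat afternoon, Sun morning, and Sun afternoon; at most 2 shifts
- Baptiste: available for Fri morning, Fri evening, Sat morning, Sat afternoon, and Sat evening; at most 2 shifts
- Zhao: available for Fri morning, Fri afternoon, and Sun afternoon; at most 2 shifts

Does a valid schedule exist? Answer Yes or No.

Yes

Sun morning can only be covered by Farahani and Cruz, so that assignment is forced.
One valid schedule: Fri morning→Baptiste, Fri afternoon→Delgado, Fri evening→Farahani, Sat morning→Baptiste, Sat afternoon→Farahani, Sat evening→Delgado, Sun morning→Farahani+Cruz, Sun afternoon→Cruz.
Loads: Delgado 2/2, Farahani 3/3, Cruz 2/2, Baptiste 2/2, Zhao 0/2 — all within limits.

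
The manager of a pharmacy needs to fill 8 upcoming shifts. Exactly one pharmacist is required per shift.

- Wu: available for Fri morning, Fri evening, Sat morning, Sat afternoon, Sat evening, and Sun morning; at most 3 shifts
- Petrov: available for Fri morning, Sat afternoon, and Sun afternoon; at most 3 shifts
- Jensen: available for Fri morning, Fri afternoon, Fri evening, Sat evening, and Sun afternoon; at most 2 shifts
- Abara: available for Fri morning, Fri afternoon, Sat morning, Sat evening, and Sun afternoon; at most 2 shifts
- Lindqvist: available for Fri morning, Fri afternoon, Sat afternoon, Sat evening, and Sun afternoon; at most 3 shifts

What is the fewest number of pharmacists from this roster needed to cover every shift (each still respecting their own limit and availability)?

3

8 slots to fill and no one can take more than 3, so at least ⌈8/3⌉ = 3 pharmacists are needed.
Wu, Petrov, and Jensen alone can cover everything: Fri morning→Petrov, Fri afternoon→Jensen, Fri evening→Wu, Sat morning→Wu, Sat afternoon→Petrov, Sat evening→Jensen, Sun morning→Wu, Sun afternoon→Petrov.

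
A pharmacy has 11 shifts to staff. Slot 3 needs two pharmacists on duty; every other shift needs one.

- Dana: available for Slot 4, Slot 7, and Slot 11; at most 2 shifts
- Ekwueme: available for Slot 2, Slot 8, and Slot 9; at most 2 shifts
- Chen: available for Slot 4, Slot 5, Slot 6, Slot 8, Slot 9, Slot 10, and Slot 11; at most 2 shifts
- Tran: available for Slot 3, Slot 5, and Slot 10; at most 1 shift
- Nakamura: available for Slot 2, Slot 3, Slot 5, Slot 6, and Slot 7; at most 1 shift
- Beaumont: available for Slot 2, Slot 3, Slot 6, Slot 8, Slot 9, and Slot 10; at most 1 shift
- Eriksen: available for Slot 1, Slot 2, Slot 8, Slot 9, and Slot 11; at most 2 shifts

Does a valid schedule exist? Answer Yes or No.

Total capacity is 2+2+2+1+1+1+2 = 11 but 12 worker-slots are needed — infeasible.

No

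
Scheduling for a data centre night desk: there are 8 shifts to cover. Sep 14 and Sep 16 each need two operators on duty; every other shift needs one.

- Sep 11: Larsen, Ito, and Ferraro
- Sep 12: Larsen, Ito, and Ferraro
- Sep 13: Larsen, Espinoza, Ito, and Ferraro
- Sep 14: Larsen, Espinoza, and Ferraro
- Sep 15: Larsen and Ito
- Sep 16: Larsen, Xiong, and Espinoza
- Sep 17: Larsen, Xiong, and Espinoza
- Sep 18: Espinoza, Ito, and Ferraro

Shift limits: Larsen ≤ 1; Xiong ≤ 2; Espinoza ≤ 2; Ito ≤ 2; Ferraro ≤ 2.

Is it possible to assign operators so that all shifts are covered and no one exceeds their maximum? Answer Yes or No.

Total capacity is 1+2+2+2+2 = 9 but 10 worker-slots are needed — infeasible.

No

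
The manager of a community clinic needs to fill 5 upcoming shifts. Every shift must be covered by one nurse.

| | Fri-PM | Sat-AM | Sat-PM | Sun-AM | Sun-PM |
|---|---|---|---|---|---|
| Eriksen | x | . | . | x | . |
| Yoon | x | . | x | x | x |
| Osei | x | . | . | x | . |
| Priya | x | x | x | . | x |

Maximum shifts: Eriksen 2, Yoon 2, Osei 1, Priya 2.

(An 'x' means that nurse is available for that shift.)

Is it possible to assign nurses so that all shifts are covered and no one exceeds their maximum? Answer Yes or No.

Sat-AM can only be covered by Priya, so that assignment is forced.
One valid schedule: Fri-PM→Eriksen, Sat-AM→Priya, Sat-PM→Yoon, Sun-AM→Eriksen, Sun-PM→Yoon.
Loads: Eriksen 2/2, Yoon 2/2, Osei 0/1, Priya 1/2 — all within limits.

Yes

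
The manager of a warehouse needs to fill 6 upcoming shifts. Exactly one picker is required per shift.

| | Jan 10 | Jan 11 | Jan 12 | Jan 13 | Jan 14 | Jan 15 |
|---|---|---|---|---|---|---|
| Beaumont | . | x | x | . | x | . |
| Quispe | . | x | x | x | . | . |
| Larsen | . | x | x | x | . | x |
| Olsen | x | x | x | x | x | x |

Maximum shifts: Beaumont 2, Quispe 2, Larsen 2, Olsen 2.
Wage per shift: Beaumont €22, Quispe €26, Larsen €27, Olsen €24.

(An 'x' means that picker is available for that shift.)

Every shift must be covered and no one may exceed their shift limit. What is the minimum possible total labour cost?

Jan 10 can only be covered by Olsen, so that assignment is forced.
Picking the cheapest available picker for each shift independently would cost €138, but that ignores the shift limits.
An optimal schedule: Jan 10→Olsen, Jan 11→Beaumont, Jan 12→Quispe, Jan 13→Quispe, Jan 14→Beaumont, Jan 15→Olsen.
Total: 24 + 22 + 26 + 26 + 22 + 24 = €144.

€144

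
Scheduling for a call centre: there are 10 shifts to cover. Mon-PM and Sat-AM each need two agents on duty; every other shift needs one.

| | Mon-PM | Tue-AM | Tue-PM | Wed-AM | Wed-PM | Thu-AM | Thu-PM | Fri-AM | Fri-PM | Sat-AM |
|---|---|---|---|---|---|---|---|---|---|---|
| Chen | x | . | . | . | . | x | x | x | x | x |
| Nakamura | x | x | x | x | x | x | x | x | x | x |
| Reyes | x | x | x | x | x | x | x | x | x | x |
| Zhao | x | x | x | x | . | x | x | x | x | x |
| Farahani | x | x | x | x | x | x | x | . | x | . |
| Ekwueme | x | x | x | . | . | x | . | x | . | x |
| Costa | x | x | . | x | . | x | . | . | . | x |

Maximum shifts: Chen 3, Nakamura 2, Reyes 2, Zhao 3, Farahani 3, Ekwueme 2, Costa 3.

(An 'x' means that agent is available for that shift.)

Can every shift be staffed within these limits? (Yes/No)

Yes

One valid schedule: Mon-PM→Zhao+Farahani, Tue-AM→Reyes, Tue-PM→Nakamura, Wed-AM→Reyes, Wed-PM→Nakamura, Thu-AM→Zhao, Thu-PM→Chen, Fri-AM→Chen, Fri-PM→Chen, Sat-AM→Zhao+Ekwueme.
Loads: Chen 3/3, Nakamura 2/2, Reyes 2/2, Zhao 3/3, Farahani 1/3, Ekwueme 1/2, Costa 0/3 — all within limits.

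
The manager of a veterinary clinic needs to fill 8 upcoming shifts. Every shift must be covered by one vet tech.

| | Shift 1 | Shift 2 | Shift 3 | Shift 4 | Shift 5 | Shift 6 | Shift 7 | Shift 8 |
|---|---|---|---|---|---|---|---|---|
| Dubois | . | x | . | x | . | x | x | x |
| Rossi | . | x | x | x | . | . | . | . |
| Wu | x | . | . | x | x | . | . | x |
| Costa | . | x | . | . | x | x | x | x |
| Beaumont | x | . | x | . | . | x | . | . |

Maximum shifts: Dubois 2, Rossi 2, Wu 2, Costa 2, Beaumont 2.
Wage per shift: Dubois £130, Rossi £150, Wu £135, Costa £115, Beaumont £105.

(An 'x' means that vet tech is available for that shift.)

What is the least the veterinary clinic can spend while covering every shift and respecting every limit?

£970

Picking the cheapest available vet tech for each shift independently would cost £905, but that ignores the shift limits.
An optimal schedule: Shift 1→Beaumont, Shift 2→Dubois, Shift 3→Beaumont, Shift 4→Wu, Shift 5→Costa, Shift 6→Dubois, Shift 7→Costa, Shift 8→Wu.
Total: 105 + 130 + 105 + 135 + 115 + 130 + 115 + 135 = £970.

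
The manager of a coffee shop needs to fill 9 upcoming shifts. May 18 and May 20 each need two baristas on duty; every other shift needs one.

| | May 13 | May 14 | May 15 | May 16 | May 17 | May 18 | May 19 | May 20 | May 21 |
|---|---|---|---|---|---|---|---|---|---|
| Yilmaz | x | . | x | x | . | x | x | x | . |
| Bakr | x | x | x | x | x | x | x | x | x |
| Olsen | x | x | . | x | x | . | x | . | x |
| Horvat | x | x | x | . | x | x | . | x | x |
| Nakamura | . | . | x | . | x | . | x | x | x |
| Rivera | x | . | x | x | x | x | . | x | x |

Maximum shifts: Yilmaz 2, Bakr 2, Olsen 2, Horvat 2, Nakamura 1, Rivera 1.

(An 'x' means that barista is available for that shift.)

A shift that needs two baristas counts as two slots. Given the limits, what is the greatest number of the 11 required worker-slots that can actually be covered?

10

Total capacity across all baristas is 2+2+2+2+1+1 = 10, and 11 slots are needed, so at most 10 can be filled.
An assignment achieving 10: May 13→Olsen, May 14→Bakr, May 15→Horvat, May 16→Yilmaz, May 17→Horvat, May 18→Yilmaz+Bakr, May 19→Olsen, May 20→Nakamura+Rivera.
Loads: Yilmaz 2/2, Bakr 2/2, Olsen 2/2, Horvat 2/2, Nakamura 1/1, Rivera 1/1.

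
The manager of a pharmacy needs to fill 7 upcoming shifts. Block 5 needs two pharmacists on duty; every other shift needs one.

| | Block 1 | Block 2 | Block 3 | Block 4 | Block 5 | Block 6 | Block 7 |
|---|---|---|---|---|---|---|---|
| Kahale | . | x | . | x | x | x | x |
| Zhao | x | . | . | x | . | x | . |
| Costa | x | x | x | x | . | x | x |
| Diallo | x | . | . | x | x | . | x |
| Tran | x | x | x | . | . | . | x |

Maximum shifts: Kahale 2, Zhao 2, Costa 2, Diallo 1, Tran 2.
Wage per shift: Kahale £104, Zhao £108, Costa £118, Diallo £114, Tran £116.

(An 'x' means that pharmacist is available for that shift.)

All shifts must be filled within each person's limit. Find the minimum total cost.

Block 5 can only be covered by Kahale and Diallo, so that assignment is forced.
Picking the cheapest available pharmacist for each shift independently would cost £858, but that ignores the shift limits.
An optimal schedule: Block 1→Zhao, Block 2→Kahale, Block 3→Tran, Block 4→Costa, Block 5→Kahale+Diallo, Block 6→Zhao, Block 7→Tran.
Total: 108 + 104 + 116 + 118 + 104 + 114 + 108 + 116 = £888.

£888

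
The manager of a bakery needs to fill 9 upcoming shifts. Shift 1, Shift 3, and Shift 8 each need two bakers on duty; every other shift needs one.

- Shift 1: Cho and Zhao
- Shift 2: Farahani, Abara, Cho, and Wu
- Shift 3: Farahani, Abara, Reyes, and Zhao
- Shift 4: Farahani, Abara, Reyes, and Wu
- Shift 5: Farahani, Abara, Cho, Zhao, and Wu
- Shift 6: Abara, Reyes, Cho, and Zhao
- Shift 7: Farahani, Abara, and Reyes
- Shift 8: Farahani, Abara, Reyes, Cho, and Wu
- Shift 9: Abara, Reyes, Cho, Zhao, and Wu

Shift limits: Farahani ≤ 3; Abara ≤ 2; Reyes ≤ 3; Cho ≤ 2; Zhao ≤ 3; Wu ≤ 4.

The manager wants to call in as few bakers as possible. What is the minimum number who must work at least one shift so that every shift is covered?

4

12 slots to fill and no one can take more than 4, so at least ⌈12/4⌉ = 3 bakers are needed.
Any 3 bakers together have capacity at most 4+3+3 = 10 < 12 slots, so 3 can never suffice.
Farahani, Cho, Zhao, and Wu alone can cover everything: Shift 1→Cho+Zhao, Shift 2→Wu, Shift 3→Farahani+Zhao, Shift 4→Farahani, Shift 5→Wu, Shift 6→Zhao, Shift 7→Farahani, Shift 8→Cho+Wu, Shift 9→Wu.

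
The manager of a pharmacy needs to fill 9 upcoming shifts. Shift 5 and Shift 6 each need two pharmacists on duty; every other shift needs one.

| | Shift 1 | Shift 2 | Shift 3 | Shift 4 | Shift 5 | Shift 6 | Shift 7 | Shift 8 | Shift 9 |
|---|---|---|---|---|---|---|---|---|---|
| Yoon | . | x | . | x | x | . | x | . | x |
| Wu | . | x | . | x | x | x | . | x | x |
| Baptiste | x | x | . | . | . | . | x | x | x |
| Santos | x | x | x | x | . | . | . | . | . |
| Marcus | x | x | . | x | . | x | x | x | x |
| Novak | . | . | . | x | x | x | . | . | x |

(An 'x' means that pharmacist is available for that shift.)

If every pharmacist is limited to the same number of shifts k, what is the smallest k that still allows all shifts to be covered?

2

With 6 pharmacists and 11 worker-slots to fill, someone must work at least ⌈11/6⌉ = 2 shifts, so k ≥ 2.
k = 2 works: Shift 1→Baptiste, Shift 2→Santos, Shift 3→Santos, Shift 4→Marcus, Shift 5→Yoon+Wu, Shift 6→Wu+Marcus, Shift 7→Yoon, Shift 8→Baptiste, Shift 9→Novak.
Loads: Yoon 2, Wu 2, Baptiste 2, Santos 2, Marcus 2, Novak 1 — all ≤ 2.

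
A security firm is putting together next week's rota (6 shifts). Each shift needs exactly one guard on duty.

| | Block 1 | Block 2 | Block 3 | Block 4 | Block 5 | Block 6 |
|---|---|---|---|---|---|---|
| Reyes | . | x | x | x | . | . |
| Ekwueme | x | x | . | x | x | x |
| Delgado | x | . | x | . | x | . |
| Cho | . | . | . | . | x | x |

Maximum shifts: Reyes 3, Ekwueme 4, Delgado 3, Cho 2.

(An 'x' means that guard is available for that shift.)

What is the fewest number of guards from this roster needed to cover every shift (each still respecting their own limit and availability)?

2

6 slots to fill and no one can take more than 4, so at least ⌈6/4⌉ = 2 guards are needed.
Reyes and Ekwueme alone can cover everything: Block 1→Ekwueme, Block 2→Reyes, Block 3→Reyes, Block 4→Reyes, Block 5→Ekwueme, Block 6→Ekwueme.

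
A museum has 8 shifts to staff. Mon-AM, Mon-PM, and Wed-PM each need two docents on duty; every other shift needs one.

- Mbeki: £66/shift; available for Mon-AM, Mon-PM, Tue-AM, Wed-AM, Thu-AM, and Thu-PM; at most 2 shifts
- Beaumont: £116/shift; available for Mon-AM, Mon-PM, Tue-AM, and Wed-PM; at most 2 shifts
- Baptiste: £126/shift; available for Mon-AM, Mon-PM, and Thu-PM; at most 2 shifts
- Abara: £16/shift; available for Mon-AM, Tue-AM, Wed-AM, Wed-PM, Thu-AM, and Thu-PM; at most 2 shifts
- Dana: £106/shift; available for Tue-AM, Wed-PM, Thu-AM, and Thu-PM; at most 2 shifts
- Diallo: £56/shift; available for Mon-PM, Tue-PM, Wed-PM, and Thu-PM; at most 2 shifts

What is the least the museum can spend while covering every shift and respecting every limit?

Tue-PM can only be covered by Diallo, so that assignment is forced.
Picking the cheapest available docent for each shift independently would cost £396, but that ignores the shift limits.
An optimal schedule: Mon-AM→Mbeki+Beaumont, Mon-PM→Diallo+Baptiste, Tue-AM→Mbeki, Tue-PM→Diallo, Wed-AM→Abara, Wed-PM→Dana+Beaumont, Thu-AM→Abara, Thu-PM→Dana.
Total: 66 + 116 + 56 + 126 + 66 + 56 + 16 + 106 + 116 + 16 + 106 = £846.

£846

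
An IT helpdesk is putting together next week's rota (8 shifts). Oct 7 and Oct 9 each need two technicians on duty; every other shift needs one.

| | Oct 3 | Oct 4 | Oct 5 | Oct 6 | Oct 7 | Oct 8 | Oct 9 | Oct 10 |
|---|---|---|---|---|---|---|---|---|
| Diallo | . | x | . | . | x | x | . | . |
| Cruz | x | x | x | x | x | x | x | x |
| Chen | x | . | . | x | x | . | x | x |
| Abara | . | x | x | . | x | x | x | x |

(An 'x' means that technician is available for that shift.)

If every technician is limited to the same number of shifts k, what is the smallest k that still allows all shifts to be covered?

With 4 technicians and 10 worker-slots to fill, someone must work at least ⌈10/4⌉ = 3 shifts, so k ≥ 3.
k = 3 works: Oct 3→Cruz, Oct 4→Diallo, Oct 5→Cruz, Oct 6→Cruz, Oct 7→Diallo+Chen, Oct 8→Diallo, Oct 9→Chen+Abara, Oct 10→Chen.
Loads: Diallo 3, Cruz 3, Chen 3, Abara 1 — all ≤ 3.

3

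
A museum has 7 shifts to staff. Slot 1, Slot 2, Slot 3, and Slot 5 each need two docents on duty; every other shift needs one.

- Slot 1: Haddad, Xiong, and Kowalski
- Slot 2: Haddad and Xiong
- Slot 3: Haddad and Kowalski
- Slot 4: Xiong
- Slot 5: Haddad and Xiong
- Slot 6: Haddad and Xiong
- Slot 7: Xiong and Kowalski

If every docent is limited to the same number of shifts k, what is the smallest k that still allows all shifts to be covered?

4

With 3 docents and 11 worker-slots to fill, someone must work at least ⌈11/3⌉ = 4 shifts, so k ≥ 4.
k = 4 works: Slot 1→Xiong+Kowalski, Slot 2→Haddad+Xiong, Slot 3→Haddad+Kowalski, Slot 4→Xiong, Slot 5→Haddad+Xiong, Slot 6→Haddad, Slot 7→Kowalski.
Loads: Haddad 4, Xiong 4, Kowalski 3 — all ≤ 4.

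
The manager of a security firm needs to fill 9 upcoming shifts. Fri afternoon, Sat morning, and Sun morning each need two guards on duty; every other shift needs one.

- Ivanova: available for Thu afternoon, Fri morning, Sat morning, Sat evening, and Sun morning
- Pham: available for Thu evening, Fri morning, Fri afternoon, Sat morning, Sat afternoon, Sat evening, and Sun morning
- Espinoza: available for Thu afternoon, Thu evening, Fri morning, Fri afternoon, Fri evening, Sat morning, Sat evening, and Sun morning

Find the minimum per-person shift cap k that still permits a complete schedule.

With 3 guards and 12 worker-slots to fill, someone must work at least ⌈12/3⌉ = 4 shifts, so k ≥ 4.
k = 4 works: Thu afternoon→Ivanova, Thu evening→Pham, Fri morning→Ivanova, Fri afternoon→Pham+Espinoza, Fri evening→Espinoza, Sat morning→Ivanova+Pham, Sat afternoon→Pham, Sat evening→Espinoza, Sun morning→Ivanova+Espinoza.
Loads: Ivanova 4, Pham 4, Espinoza 4 — all ≤ 4.

4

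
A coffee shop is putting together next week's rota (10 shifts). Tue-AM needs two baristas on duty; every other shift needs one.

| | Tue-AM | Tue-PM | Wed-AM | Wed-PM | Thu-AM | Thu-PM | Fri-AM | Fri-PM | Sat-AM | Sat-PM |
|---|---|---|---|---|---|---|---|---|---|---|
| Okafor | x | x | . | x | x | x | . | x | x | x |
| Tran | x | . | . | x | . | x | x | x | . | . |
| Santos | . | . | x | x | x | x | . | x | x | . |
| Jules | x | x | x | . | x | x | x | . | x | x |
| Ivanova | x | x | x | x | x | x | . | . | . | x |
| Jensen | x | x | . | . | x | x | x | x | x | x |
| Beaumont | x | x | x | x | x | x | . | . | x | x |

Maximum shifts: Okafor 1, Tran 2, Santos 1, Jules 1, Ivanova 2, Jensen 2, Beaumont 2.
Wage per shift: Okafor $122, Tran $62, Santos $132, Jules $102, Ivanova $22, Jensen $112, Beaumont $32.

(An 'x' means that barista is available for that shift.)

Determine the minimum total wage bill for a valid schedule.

Picking the cheapest available barista for each shift independently would cost $342, but that ignores the shift limits.
An optimal schedule: Tue-AM→Jensen+Beaumont, Tue-PM→Jules, Wed-AM→Santos, Wed-PM→Tran, Thu-AM→Ivanova, Thu-PM→Beaumont, Fri-AM→Tran, Fri-PM→Okafor, Sat-AM→Jensen, Sat-PM→Ivanova.
Total: 112 + 32 + 102 + 132 + 62 + 22 + 32 + 62 + 122 + 112 + 22 = $812.

$812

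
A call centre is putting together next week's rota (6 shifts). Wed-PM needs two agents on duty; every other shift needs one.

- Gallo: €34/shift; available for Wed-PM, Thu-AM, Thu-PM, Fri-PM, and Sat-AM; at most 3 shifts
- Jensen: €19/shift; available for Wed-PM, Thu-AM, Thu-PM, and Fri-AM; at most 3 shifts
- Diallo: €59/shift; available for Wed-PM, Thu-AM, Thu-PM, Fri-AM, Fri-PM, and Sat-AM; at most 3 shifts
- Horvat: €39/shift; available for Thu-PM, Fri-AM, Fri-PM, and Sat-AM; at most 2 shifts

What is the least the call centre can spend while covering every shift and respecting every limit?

€198

Picking the cheapest available agent for each shift independently would cost €178, but that ignores the shift limits.
An optimal schedule: Wed-PM→Jensen+Gallo, Thu-AM→Jensen, Thu-PM→Horvat, Fri-AM→Jensen, Fri-PM→Gallo, Sat-AM→Gallo.
Total: 19 + 34 + 19 + 39 + 19 + 34 + 34 = €198.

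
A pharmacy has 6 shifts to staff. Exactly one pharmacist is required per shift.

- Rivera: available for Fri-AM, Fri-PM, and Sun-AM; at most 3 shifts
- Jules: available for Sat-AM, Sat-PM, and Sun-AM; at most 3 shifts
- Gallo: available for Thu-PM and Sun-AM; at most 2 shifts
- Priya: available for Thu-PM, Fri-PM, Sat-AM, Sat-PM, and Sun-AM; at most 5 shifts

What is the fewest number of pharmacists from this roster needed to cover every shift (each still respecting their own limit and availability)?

2

6 slots to fill and no one can take more than 5, so at least ⌈6/5⌉ = 2 pharmacists are needed.
Rivera and Priya alone can cover everything: Thu-PM→Priya, Fri-AM→Rivera, Fri-PM→Rivera, Sat-AM→Priya, Sat-PM→Priya, Sun-AM→Rivera.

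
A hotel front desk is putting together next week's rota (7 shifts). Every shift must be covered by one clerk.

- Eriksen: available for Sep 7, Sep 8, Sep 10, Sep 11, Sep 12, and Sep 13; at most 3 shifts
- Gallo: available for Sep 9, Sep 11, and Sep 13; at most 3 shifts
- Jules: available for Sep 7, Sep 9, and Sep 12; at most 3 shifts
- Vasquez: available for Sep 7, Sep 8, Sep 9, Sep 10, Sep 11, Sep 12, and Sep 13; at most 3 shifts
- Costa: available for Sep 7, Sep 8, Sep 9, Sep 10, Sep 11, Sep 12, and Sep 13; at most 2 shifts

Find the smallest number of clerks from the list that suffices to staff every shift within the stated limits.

3

7 slots to fill and no one can take more than 3, so at least ⌈7/3⌉ = 3 clerks are needed.
Eriksen, Gallo, and Jules alone can cover everything: Sep 7→Eriksen, Sep 8→Eriksen, Sep 9→Gallo, Sep 10→Eriksen, Sep 11→Gallo, Sep 12→Jules, Sep 13→Gallo.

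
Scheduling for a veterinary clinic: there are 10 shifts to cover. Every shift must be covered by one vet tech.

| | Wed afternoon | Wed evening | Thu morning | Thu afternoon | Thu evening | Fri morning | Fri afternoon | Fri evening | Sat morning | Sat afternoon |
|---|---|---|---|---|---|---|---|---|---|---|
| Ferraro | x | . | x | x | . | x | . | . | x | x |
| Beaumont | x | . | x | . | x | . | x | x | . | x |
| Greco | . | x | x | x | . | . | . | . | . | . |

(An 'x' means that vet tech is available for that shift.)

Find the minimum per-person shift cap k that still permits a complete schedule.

With 3 vet techs and 10 worker-slots to fill, someone must work at least ⌈10/3⌉ = 4 shifts, so k ≥ 4.
k = 4 works: Wed afternoon→Ferraro, Wed evening→Greco, Thu morning→Greco, Thu afternoon→Ferraro, Thu evening→Beaumont, Fri morning→Ferraro, Fri afternoon→Beaumont, Fri evening→Beaumont, Sat morning→Ferraro, Sat afternoon→Beaumont.
Loads: Ferraro 4, Beaumont 4, Greco 2 — all ≤ 4.

4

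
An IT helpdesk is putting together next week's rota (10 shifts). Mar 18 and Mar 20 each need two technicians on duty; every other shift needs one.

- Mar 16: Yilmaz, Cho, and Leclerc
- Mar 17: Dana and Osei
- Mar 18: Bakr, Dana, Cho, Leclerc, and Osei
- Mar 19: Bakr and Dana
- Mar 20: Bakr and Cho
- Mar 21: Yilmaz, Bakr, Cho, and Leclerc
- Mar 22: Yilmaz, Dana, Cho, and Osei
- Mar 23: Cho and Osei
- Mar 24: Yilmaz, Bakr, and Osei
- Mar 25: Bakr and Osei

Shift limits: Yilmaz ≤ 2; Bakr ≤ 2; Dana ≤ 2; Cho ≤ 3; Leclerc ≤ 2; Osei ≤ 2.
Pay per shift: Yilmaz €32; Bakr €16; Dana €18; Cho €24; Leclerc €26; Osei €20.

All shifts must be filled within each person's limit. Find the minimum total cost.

€264

Mar 20 can only be covered by Bakr and Cho, so that assignment is forced.
Picking the cheapest available technician for each shift independently would cost €218, but that ignores the shift limits.
An optimal schedule: Mar 16→Cho, Mar 17→Dana, Mar 18→Cho+Leclerc, Mar 19→Bakr, Mar 20→Bakr+Cho, Mar 21→Leclerc, Mar 22→Dana, Mar 23→Osei, Mar 24→Yilmaz, Mar 25→Osei.
Total: 24 + 18 + 24 + 26 + 16 + 16 + 24 + 26 + 18 + 20 + 32 + 20 = €264.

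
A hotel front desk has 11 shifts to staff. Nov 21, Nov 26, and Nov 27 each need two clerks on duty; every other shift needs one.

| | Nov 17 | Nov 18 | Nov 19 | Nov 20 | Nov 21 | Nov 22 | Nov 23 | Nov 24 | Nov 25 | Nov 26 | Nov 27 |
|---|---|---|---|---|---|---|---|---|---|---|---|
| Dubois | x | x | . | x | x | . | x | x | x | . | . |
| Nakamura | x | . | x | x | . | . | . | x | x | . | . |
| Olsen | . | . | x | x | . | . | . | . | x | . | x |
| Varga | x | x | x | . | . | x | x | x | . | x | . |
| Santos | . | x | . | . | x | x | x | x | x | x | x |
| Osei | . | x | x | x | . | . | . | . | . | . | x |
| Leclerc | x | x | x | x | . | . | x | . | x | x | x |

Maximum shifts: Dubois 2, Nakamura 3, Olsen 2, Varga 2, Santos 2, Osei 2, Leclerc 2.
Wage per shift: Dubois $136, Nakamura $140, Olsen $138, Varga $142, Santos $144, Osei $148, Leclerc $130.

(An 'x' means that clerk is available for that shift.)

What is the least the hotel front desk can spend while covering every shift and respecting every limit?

Nov 21 can only be covered by Dubois and Santos, so that assignment is forced.
Picking the cheapest available clerk for each shift independently would cost $1878, but that ignores the shift limits.
An optimal schedule: Nov 17→Leclerc, Nov 18→Santos, Nov 19→Olsen, Nov 20→Nakamura, Nov 21→Dubois+Santos, Nov 22→Varga, Nov 23→Dubois, Nov 24→Nakamura, Nov 25→Nakamura, Nov 26→Leclerc+Varga, Nov 27→Olsen+Osei.
Total: 130 + 144 + 138 + 140 + 136 + 144 + 142 + 136 + 140 + 140 + 130 + 142 + 138 + 148 = $1948.

$1948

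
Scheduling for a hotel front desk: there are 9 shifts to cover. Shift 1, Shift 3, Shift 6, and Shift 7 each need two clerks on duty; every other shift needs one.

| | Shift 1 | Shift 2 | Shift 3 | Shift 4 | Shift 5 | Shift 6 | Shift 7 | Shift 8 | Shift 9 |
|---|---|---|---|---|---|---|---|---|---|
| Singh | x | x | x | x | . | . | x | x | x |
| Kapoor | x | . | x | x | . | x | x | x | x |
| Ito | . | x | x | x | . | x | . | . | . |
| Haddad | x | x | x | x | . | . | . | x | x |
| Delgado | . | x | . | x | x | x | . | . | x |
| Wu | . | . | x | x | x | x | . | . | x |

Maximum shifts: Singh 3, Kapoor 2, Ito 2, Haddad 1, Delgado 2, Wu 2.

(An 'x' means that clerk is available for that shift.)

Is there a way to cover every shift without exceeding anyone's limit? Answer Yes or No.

No

Total capacity is 3+2+2+1+2+2 = 12 but 13 worker-slots are needed — infeasible.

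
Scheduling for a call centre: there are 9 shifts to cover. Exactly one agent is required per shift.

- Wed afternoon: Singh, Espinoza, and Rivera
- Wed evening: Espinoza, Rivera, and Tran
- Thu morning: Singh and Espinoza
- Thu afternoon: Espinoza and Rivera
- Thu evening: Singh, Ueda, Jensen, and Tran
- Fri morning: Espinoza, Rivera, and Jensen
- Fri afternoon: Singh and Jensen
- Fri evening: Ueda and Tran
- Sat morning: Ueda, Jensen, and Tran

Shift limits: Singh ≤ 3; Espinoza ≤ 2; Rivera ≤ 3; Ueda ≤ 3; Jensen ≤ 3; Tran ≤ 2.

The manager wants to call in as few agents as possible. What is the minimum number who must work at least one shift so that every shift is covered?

9 slots to fill and no one can take more than 3, so at least ⌈9/3⌉ = 3 agents are needed.
Singh, Rivera, and Ueda alone can cover everything: Wed afternoon→Singh, Wed evening→Rivera, Thu morning→Singh, Thu afternoon→Rivera, Thu evening→Ueda, Fri morning→Rivera, Fri afternoon→Singh, Fri evening→Ueda, Sat morning→Ueda.

3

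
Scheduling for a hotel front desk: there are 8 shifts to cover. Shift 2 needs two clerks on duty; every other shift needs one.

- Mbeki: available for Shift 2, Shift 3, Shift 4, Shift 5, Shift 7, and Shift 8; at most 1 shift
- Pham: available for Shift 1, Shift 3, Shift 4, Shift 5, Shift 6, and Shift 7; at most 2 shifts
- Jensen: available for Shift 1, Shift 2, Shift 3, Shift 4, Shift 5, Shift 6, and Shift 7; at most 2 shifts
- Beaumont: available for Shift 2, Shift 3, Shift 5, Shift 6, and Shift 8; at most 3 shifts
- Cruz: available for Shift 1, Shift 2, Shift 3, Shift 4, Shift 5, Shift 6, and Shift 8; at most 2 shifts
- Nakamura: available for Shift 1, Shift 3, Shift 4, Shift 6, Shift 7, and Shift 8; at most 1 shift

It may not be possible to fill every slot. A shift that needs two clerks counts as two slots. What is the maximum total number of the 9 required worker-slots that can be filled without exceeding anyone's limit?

Total capacity across all clerks is 1+2+2+3+2+1 = 11, and 9 slots are needed, so at most 9 can be filled.
An assignment achieving 9: Shift 1→Pham, Shift 2→Mbeki+Jensen, Shift 3→Cruz, Shift 4→Jensen, Shift 5→Beaumont, Shift 6→Beaumont, Shift 7→Pham, Shift 8→Beaumont.
Loads: Mbeki 1/1, Pham 2/2, Jensen 2/2, Beaumont 3/3, Cruz 1/2, Nakamura 0/1.

9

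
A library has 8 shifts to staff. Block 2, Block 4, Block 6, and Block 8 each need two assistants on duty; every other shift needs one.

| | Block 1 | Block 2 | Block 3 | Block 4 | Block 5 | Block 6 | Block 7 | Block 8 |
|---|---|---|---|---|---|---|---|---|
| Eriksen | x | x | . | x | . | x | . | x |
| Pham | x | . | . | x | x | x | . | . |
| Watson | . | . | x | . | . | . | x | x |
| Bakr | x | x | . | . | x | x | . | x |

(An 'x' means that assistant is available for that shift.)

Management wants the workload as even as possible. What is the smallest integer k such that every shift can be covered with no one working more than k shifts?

3

With 4 assistants and 12 worker-slots to fill, someone must work at least ⌈12/4⌉ = 3 shifts, so k ≥ 3.
k = 3 works: Block 1→Eriksen, Block 2→Eriksen+Bakr, Block 3→Watson, Block 4→Eriksen+Pham, Block 5→Pham, Block 6→Pham+Bakr, Block 7→Watson, Block 8→Watson+Bakr.
Loads: Eriksen 3, Pham 3, Watson 3, Bakr 3 — all ≤ 3.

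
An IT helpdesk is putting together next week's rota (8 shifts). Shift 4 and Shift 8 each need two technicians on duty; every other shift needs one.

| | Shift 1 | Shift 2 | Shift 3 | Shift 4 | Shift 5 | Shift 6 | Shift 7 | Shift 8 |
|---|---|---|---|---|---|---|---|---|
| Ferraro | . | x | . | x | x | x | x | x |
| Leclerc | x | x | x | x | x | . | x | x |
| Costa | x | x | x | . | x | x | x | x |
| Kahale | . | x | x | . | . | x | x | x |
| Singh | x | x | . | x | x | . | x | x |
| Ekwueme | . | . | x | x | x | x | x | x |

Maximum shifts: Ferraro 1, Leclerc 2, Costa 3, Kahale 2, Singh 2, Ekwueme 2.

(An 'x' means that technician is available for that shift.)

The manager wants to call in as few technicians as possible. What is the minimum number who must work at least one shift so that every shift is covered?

5

10 slots to fill and no one can take more than 3, so at least ⌈10/3⌉ = 4 technicians are needed.
Any 4 technicians together have capacity at most 3+2+2+2 = 9 < 10 slots, so 4 can never suffice.
Ferraro, Leclerc, Costa, Kahale, and Singh alone can cover everything: Shift 1→Leclerc, Shift 2→Costa, Shift 3→Leclerc, Shift 4→Ferraro+Singh, Shift 5→Costa, Shift 6→Costa, Shift 7→Kahale, Shift 8→Kahale+Singh.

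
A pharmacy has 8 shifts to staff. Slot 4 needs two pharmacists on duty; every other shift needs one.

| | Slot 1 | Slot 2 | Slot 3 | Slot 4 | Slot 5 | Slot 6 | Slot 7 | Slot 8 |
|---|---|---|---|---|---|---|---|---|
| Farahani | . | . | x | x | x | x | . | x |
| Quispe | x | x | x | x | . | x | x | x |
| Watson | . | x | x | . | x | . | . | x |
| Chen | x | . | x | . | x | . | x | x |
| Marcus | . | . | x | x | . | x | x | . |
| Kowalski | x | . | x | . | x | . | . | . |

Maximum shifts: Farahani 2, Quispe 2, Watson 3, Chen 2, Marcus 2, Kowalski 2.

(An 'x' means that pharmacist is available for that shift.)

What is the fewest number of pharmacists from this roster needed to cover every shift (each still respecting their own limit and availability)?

4

9 slots to fill and no one can take more than 3, so at least ⌈9/3⌉ = 3 pharmacists are needed.
Any 3 pharmacists together have capacity at most 3+2+2 = 7 < 9 slots, so 3 can never suffice.
Farahani, Quispe, Watson, and Chen alone can cover everything: Slot 1→Quispe, Slot 2→Watson, Slot 3→Watson, Slot 4→Farahani+Quispe, Slot 5→Watson, Slot 6→Farahani, Slot 7→Chen, Slot 8→Chen.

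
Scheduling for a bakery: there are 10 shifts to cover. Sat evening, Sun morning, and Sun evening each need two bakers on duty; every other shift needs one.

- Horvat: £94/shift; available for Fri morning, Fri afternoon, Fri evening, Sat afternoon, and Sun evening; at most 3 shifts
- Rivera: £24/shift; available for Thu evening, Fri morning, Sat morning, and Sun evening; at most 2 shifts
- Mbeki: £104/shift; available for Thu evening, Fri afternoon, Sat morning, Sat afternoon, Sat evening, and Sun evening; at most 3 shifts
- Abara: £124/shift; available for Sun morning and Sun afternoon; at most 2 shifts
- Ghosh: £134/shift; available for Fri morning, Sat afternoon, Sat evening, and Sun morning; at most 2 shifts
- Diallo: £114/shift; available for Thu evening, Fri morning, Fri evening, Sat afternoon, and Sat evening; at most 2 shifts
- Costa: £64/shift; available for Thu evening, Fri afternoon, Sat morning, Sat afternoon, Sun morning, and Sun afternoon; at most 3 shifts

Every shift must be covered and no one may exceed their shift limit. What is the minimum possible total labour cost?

£1072

Picking the cheapest available baker for each shift independently would cost £882, but that ignores the shift limits.
An optimal schedule: Thu evening→Mbeki, Fri morning→Horvat, Fri afternoon→Costa, Fri evening→Horvat, Sat morning→Rivera, Sat afternoon→Mbeki, Sat evening→Mbeki+Diallo, Sun morning→Costa+Abara, Sun afternoon→Costa, Sun evening→Rivera+Horvat.
Total: 104 + 94 + 64 + 94 + 24 + 104 + 104 + 114 + 64 + 124 + 64 + 24 + 94 = £1072.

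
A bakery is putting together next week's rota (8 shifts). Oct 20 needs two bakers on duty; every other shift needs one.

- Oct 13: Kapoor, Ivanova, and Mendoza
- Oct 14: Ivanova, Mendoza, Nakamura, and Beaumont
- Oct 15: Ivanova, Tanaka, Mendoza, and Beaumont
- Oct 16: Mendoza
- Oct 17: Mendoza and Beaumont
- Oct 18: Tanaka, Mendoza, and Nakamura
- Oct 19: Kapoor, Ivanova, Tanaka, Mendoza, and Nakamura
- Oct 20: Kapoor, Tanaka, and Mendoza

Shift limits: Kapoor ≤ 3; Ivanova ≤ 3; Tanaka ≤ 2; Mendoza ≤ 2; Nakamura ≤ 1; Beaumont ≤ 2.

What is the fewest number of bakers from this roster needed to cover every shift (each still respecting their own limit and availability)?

4

9 slots to fill and no one can take more than 3, so at least ⌈9/3⌉ = 3 bakers are needed.
Any 3 bakers together have capacity at most 3+3+2 = 8 < 9 slots, so 3 can never suffice.
Kapoor, Ivanova, Tanaka, and Mendoza alone can cover everything: Oct 13→Kapoor, Oct 14→Ivanova, Oct 15→Ivanova, Oct 16→Mendoza, Oct 17→Mendoza, Oct 18→Tanaka, Oct 19→Kapoor, Oct 20→Kapoor+Tanaka.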